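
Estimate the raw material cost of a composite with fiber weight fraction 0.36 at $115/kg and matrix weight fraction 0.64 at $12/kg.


Cost = cost_f*Wf + cost_m*Wm = 115*0.36 + 12*0.64 = $49.08/kg

$49.08/kg


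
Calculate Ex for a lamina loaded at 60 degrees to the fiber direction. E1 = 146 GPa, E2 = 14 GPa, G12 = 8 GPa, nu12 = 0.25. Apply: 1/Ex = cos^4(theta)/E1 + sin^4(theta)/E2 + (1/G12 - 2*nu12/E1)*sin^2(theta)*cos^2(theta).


cos^4(60) = 0.0625, sin^4(60) = 0.5625, sin^2(60)*cos^2(60) = 0.1875
1/G12 - 2*nu12/E1 = 1/8 - 2*0.25/146 = 0.121575 GPa^-1
1/Ex = 0.0625/146 + 0.5625/14 + 0.121575*0.1875 = 0.063402 GPa^-1
Ex = 15.77 GPa

15.77 GPa


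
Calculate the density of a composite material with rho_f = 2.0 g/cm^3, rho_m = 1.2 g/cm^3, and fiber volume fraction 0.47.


rho_c = rho_f*Vf + rho_m*(1-Vf) = 2.0*0.47 + 1.2*0.53 = 1.576 g/cm^3

1.576 g/cm^3


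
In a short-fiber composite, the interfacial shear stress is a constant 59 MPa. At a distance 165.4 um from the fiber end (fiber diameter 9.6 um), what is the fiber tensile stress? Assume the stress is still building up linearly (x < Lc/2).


Force balance: sigma_f * (pi*d^2/4) = tau * (pi*d) * x  ->  sigma_f = 4 * tau * x / d
sigma_f = 4 * 59 * 165.4 / 9.6 = 4066.1 MPa

4066.1 MPa


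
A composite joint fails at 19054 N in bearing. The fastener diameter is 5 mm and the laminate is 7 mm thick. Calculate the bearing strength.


sigma_br = F/(d*h) = 19054/(5*7) = 544.4 MPa

544.4 MPa


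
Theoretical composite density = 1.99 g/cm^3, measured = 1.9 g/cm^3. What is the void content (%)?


Void% = (rho_theo - rho_actual)/rho_theo * 100 = (1.99 - 1.9)/1.99 * 100 = 4.52%

4.52%


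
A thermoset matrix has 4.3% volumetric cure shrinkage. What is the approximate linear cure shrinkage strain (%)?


Linear shrinkage ≈ vol_shrink/3 = 4.3/3 = 1.433%

1.433%


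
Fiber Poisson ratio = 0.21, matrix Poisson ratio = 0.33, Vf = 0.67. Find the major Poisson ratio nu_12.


nu_12 = nu_f*Vf + nu_m*(1-Vf) = 0.21*0.67 + 0.33*0.33 = 0.2496

0.2496


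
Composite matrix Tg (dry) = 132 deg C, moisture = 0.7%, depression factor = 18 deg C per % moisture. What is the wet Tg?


Tg_wet = Tg_dry - k*moisture = 132 - 18*0.7 = 119.4 deg C

119.4 deg C


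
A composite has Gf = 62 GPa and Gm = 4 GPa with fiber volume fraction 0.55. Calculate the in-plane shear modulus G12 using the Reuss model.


1/G12 = Vf/Gf + (1-Vf)/Gm = 0.55/62 + 0.45/4
G12 = 8.24 GPa

8.24 GPa


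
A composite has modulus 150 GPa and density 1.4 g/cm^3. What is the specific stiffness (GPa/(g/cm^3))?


Specific stiffness = E/rho = 150/1.4 = 107.1 GPa/(g/cm^3)

107.1 GPa/(g/cm^3)


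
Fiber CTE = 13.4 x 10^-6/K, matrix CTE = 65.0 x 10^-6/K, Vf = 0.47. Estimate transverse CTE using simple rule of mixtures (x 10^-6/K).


alpha_2 = alpha_f*Vf + alpha_m*(1-Vf) = 13.4*0.47 + 65.0*0.53 = 40.7 x 10^-6/K

40.7 x 10^-6/K


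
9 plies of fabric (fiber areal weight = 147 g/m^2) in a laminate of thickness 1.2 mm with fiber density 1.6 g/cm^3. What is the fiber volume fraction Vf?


Vf = n * FAW / (rho_f * h * 1000) = 9 * 147 / (1.6 * 1.2 * 1000) = 0.6891

0.6891


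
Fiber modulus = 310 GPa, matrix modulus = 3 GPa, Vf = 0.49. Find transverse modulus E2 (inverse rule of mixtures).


1/E2 = Vf/Ef + (1-Vf)/Em = 0.49/310 + 0.51/3
E2 = 5.83 GPa

5.83 GPa


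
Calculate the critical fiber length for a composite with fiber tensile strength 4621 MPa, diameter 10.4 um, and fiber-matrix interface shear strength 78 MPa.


Lc = sigma_f * d / (2 * tau_i) = 4621 * 10.4 / (2 * 78) = 308.1 um

308.1 um


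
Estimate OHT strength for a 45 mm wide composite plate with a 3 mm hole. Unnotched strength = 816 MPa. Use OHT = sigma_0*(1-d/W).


OHT = sigma_0*(1-d/W) = 816*(1-3/45) = 761.6 MPa

761.6 MPa


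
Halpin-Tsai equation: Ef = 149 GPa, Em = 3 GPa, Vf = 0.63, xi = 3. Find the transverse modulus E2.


eta = (Ef/Em - 1)/(Ef/Em + xi) = (49.6667 - 1)/(49.6667 + 3) = 0.9241
E2 = Em*(1+xi*eta*Vf)/(1-eta*Vf) = 19.72 GPa

19.72 GPa


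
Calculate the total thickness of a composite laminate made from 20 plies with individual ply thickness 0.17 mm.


h = n * t_ply = 20 * 0.17 = 3.4 mm

3.4 mm


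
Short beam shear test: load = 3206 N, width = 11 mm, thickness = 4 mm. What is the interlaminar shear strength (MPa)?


ILSS = 3F/(4bh) = 3*3206/(4*11*4) = 54.65 MPa

54.65 MPa


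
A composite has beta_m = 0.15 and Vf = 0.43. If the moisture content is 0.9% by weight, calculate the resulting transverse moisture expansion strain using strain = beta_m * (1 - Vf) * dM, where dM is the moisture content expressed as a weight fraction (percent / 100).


dM = 0.9/100 = 0.009
strain = beta_m * (1-Vf) * dM = 0.15 * 0.57 * 0.009 = 0.0007695

0.0007695


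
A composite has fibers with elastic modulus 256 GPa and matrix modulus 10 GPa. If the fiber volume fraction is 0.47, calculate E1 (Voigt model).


E1 = Ef*Vf + Em*(1-Vf) = 256*0.47 + 10*0.53 = 125.62 GPa

125.62 GPa


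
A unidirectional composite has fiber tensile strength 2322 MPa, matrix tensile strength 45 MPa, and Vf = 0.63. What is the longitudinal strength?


sigma_1 = sigma_f*Vf + sigma_m*(1-Vf) = 2322*0.63 + 45*0.37 = 1479.5 MPa

1479.5 MPa


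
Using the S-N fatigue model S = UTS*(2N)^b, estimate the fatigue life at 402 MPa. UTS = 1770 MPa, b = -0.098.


N = 0.5 * (S/UTS)^(1/b) = 0.5 * (402/1770)^(1/-0.098) = 1.8528e+06 cycles

1.8528e+06 cycles


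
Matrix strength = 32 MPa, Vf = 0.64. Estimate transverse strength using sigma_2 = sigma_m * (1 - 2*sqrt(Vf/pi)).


factor = 1 - 2*sqrt(0.64/pi) = 0.0973
sigma_2 = 32 * 0.0973 = 3.11 MPa

3.11 MPa


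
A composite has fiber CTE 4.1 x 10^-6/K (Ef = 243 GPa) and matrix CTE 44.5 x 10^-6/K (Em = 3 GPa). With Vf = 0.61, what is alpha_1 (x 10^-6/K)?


E1 = Ef*Vf + Em*(1-Vf) = 149.4
alpha_1 = (alpha_f*Ef*Vf + alpha_m*Em*(1-Vf))/E1 = 4.42 x 10^-6/K

4.42 x 10^-6/K


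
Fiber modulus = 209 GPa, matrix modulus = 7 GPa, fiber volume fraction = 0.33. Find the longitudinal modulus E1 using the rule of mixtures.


E1 = Ef*Vf + Em*(1-Vf) = 209*0.33 + 7*0.67 = 73.66 GPa

73.66 GPa


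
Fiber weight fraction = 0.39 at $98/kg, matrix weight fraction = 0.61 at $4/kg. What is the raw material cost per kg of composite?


Cost = cost_f*Wf + cost_m*Wm = 98*0.39 + 4*0.61 = $40.66/kg

$40.66/kg


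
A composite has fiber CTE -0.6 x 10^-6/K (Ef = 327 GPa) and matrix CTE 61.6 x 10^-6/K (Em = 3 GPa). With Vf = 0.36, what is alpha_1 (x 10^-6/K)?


E1 = Ef*Vf + Em*(1-Vf) = 119.64
alpha_1 = (alpha_f*Ef*Vf + alpha_m*Em*(1-Vf))/E1 = 0.4 x 10^-6/K

0.4 x 10^-6/K


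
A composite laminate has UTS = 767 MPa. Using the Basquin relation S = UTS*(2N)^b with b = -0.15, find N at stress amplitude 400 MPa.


N = 0.5 * (S/UTS)^(1/b) = 0.5 * (400/767)^(1/-0.15) = 38.3595 cycles

38.3595 cycles


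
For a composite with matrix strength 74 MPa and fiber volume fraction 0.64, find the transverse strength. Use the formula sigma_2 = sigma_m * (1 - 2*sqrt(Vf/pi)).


factor = 1 - 2*sqrt(0.64/pi) = 0.0973
sigma_2 = 74 * 0.0973 = 7.2 MPa

7.2 MPa


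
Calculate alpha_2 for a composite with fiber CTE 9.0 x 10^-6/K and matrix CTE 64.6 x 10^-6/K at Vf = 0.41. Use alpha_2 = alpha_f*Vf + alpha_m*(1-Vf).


alpha_2 = alpha_f*Vf + alpha_m*(1-Vf) = 9.0*0.41 + 64.6*0.59 = 41.8 x 10^-6/K

41.8 x 10^-6/K


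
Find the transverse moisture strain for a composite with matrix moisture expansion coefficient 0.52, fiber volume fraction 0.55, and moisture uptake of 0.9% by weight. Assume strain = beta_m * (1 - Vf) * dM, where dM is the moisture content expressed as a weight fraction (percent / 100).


dM = 0.9/100 = 0.009
strain = beta_m * (1-Vf) * dM = 0.52 * 0.45 * 0.009 = 0.002106

0.002106


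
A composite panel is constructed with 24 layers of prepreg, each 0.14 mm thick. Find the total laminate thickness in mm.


h = n * t_ply = 24 * 0.14 = 3.36 mm

3.36 mm


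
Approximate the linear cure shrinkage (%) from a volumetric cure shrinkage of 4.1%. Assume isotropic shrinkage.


Linear shrinkage ≈ vol_shrink/3 = 4.1/3 = 1.367%

1.367%


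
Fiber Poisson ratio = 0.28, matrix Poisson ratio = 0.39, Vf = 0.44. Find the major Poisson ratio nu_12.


nu_12 = nu_f*Vf + nu_m*(1-Vf) = 0.28*0.44 + 0.39*0.56 = 0.3416

0.3416


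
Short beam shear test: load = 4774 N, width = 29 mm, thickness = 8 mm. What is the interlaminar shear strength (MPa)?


ILSS = 3F/(4bh) = 3*4774/(4*29*8) = 15.43 MPa

15.43 MPa


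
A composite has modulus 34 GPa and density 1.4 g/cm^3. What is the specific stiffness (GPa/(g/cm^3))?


Specific stiffness = E/rho = 34/1.4 = 24.3 GPa/(g/cm^3)

24.3 GPa/(g/cm^3)


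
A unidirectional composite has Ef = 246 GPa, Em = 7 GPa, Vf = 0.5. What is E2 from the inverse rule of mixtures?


1/E2 = Vf/Ef + (1-Vf)/Em = 0.5/246 + 0.5/7
E2 = 13.61 GPa

13.61 GPa


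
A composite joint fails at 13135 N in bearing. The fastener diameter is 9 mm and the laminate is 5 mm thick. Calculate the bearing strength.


sigma_br = F/(d*h) = 13135/(9*5) = 291.9 MPa

291.9 MPa


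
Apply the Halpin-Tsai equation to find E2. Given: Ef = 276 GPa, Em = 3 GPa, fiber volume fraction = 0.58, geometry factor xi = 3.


eta = (Ef/Em - 1)/(Ef/Em + xi) = (92.0 - 1)/(92.0 + 3) = 0.9579
E2 = Em*(1+xi*eta*Vf)/(1-eta*Vf) = 18.0 GPa

18.0 GPa


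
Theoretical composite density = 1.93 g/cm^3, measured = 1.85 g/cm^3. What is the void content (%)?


Void% = (rho_theo - rho_actual)/rho_theo * 100 = (1.93 - 1.85)/1.93 * 100 = 4.15%

4.15%


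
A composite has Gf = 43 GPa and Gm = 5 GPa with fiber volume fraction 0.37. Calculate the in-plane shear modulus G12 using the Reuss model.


1/G12 = Vf/Gf + (1-Vf)/Gm = 0.37/43 + 0.63/5
G12 = 7.43 GPa

7.43 GPa


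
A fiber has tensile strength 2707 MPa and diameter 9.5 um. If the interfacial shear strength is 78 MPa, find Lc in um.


Lc = sigma_f * d / (2 * tau_i) = 2707 * 9.5 / (2 * 78) = 164.8 um

164.8 um


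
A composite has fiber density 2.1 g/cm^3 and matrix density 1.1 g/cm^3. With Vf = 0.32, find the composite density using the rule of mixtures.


rho_c = rho_f*Vf + rho_m*(1-Vf) = 2.1*0.32 + 1.1*0.68 = 1.42 g/cm^3

1.42 g/cm^3


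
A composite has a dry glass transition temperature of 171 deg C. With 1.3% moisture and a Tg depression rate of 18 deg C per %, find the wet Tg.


Tg_wet = Tg_dry - k*moisture = 171 - 18*1.3 = 147.6 deg C

147.6 deg C


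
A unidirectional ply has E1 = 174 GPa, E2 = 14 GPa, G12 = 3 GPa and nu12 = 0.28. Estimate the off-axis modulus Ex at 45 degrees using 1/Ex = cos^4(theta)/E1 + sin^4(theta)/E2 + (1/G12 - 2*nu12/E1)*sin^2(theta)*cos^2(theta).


cos^4(45) = 0.25, sin^4(45) = 0.25, sin^2(45)*cos^2(45) = 0.25
1/G12 - 2*nu12/E1 = 1/3 - 2*0.28/174 = 0.330115 GPa^-1
1/Ex = 0.25/174 + 0.25/14 + 0.330115*0.25 = 0.1018227 GPa^-1
Ex = 9.82 GPa

9.82 GPa


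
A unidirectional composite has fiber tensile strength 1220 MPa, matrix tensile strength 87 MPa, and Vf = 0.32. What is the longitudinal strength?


sigma_1 = sigma_f*Vf + sigma_m*(1-Vf) = 1220*0.32 + 87*0.68 = 449.6 MPa

449.6 MPa


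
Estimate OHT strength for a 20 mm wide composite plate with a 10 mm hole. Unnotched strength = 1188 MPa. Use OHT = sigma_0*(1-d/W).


OHT = sigma_0*(1-d/W) = 1188*(1-10/20) = 594.0 MPa

594.0 MPa


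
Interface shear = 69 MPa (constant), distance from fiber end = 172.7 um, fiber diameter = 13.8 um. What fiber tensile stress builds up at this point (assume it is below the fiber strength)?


Force balance: sigma_f * (pi*d^2/4) = tau * (pi*d) * x  ->  sigma_f = 4 * tau * x / d
sigma_f = 4 * 69 * 172.7 / 13.8 = 3454.0 MPa

3454.0 MPa


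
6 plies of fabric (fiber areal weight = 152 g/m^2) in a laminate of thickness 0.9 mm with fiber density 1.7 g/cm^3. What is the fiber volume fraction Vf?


Vf = n * FAW / (rho_f * h * 1000) = 6 * 152 / (1.7 * 0.9 * 1000) = 0.5961

0.5961


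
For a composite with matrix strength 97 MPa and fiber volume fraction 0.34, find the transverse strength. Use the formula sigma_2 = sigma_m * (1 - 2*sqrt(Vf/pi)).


factor = 1 - 2*sqrt(0.34/pi) = 0.342
sigma_2 = 97 * 0.342 = 33.18 MPa

33.18 MPa


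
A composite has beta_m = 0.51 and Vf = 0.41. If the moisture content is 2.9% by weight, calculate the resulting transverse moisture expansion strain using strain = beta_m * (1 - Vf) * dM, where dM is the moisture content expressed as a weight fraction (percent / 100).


dM = 2.9/100 = 0.029
strain = beta_m * (1-Vf) * dM = 0.51 * 0.59 * 0.029 = 0.0087261

0.0087261


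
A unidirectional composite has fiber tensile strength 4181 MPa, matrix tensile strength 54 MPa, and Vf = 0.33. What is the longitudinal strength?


sigma_1 = sigma_f*Vf + sigma_m*(1-Vf) = 4181*0.33 + 54*0.67 = 1415.9 MPa

1415.9 MPa


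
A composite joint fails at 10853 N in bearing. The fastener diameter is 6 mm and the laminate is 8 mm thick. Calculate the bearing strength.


sigma_br = F/(d*h) = 10853/(6*8) = 226.1 MPa

226.1 MPa


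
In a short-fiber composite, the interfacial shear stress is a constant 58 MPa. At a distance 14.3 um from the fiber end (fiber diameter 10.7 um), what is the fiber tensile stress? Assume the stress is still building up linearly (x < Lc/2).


Force balance: sigma_f * (pi*d^2/4) = tau * (pi*d) * x  ->  sigma_f = 4 * tau * x / d
sigma_f = 4 * 58 * 14.3 / 10.7 = 310.1 MPa

310.1 MPa


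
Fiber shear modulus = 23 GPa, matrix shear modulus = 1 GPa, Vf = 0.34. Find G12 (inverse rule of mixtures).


1/G12 = Vf/Gf + (1-Vf)/Gm = 0.34/23 + 0.66/1
G12 = 1.48 GPa

1.48 GPa


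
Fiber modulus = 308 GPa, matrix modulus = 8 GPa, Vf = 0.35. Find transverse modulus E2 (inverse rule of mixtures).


1/E2 = Vf/Ef + (1-Vf)/Em = 0.35/308 + 0.65/8
E2 = 12.14 GPa

12.14 GPa


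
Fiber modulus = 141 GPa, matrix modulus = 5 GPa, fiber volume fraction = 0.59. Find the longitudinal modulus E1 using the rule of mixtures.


E1 = Ef*Vf + Em*(1-Vf) = 141*0.59 + 5*0.41 = 85.24 GPa

85.24 GPa


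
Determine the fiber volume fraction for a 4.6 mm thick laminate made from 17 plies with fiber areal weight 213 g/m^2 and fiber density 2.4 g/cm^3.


Vf = n * FAW / (rho_f * h * 1000) = 17 * 213 / (2.4 * 4.6 * 1000) = 0.328

0.328


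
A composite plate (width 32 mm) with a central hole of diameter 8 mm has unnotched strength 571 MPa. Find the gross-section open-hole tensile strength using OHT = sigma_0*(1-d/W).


OHT = sigma_0*(1-d/W) = 571*(1-8/32) = 428.3 MPa

428.3 MPa


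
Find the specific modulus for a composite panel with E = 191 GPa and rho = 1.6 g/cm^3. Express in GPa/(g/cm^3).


Specific stiffness = E/rho = 191/1.6 = 119.4 GPa/(g/cm^3)

119.4 GPa/(g/cm^3)


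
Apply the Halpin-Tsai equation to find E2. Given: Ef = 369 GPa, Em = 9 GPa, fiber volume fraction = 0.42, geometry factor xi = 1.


eta = (Ef/Em - 1)/(Ef/Em + xi) = (41.0 - 1)/(41.0 + 1) = 0.9524
E2 = Em*(1+xi*eta*Vf)/(1-eta*Vf) = 21.0 GPa

21.0 GPa


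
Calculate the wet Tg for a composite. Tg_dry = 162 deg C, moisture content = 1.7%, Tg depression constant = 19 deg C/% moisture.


Tg_wet = Tg_dry - k*moisture = 162 - 19*1.7 = 129.7 deg C

129.7 deg C


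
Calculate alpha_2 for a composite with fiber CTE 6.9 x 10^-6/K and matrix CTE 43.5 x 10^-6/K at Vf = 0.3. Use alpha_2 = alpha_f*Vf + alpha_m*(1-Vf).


alpha_2 = alpha_f*Vf + alpha_m*(1-Vf) = 6.9*0.3 + 43.5*0.7 = 32.5 x 10^-6/K

32.5 x 10^-6/K


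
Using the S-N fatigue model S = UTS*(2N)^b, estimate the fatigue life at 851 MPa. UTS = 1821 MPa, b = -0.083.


N = 0.5 * (S/UTS)^(1/b) = 0.5 * (851/1821)^(1/-0.083) = 4780.3157 cycles

4780.3157 cycles


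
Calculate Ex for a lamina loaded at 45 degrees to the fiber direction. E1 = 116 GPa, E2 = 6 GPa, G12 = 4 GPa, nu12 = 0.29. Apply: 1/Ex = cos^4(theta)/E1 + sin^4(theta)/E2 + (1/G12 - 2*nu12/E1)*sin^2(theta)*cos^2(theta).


cos^4(45) = 0.25, sin^4(45) = 0.25, sin^2(45)*cos^2(45) = 0.25
1/G12 - 2*nu12/E1 = 1/4 - 2*0.29/116 = 0.245 GPa^-1
1/Ex = 0.25/116 + 0.25/6 + 0.245*0.25 = 0.1050718 GPa^-1
Ex = 9.52 GPa

9.52 GPa


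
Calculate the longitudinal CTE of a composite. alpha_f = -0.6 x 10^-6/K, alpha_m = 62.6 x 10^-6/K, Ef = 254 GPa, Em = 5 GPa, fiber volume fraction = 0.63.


E1 = Ef*Vf + Em*(1-Vf) = 161.87
alpha_1 = (alpha_f*Ef*Vf + alpha_m*Em*(1-Vf))/E1 = 0.12 x 10^-6/K

0.12 x 10^-6/K


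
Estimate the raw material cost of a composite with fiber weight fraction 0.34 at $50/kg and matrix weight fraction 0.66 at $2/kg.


Cost = cost_f*Wf + cost_m*Wm = 50*0.34 + 2*0.66 = $18.32/kg

$18.32/kg


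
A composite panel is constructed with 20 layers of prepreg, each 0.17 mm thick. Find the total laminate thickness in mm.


h = n * t_ply = 20 * 0.17 = 3.4 mm

3.4 mm


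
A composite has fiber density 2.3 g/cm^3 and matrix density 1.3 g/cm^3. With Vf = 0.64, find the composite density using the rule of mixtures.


rho_c = rho_f*Vf + rho_m*(1-Vf) = 2.3*0.64 + 1.3*0.36 = 1.94 g/cm^3

1.94 g/cm^3


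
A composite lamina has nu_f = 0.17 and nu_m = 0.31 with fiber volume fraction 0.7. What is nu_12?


nu_12 = nu_f*Vf + nu_m*(1-Vf) = 0.17*0.7 + 0.31*0.3 = 0.212

0.212


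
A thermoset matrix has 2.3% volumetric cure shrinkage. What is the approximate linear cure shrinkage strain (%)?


Linear shrinkage ≈ vol_shrink/3 = 2.3/3 = 0.767%

0.767%


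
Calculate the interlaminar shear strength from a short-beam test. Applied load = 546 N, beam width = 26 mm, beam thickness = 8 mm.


ILSS = 3F/(4bh) = 3*546/(4*26*8) = 1.97 MPa

1.97 MPa


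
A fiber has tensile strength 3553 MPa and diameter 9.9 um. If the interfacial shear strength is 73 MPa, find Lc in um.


Lc = sigma_f * d / (2 * tau_i) = 3553 * 9.9 / (2 * 73) = 240.9 um

240.9 um


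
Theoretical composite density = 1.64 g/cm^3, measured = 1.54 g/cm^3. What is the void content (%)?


Void% = (rho_theo - rho_actual)/rho_theo * 100 = (1.64 - 1.54)/1.64 * 100 = 6.1%

6.1%


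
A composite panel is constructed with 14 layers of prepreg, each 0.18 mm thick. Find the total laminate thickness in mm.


h = n * t_ply = 14 * 0.18 = 2.52 mm

2.52 mm


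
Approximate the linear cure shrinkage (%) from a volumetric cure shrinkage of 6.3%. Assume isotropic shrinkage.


Linear shrinkage ≈ vol_shrink/3 = 6.3/3 = 2.1%

2.1%


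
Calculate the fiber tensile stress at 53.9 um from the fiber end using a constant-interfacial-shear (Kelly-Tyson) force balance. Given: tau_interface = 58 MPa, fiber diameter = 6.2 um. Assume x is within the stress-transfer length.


Force balance: sigma_f * (pi*d^2/4) = tau * (pi*d) * x  ->  sigma_f = 4 * tau * x / d
sigma_f = 4 * 58 * 53.9 / 6.2 = 2016.9 MPa

2016.9 MPa


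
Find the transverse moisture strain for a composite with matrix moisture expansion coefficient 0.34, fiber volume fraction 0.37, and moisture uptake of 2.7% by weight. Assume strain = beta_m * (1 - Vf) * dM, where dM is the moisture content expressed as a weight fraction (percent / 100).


dM = 2.7/100 = 0.027
strain = beta_m * (1-Vf) * dM = 0.34 * 0.63 * 0.027 = 0.0057834

0.0057834


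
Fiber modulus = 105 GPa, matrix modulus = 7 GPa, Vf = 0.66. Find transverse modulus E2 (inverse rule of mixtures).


1/E2 = Vf/Ef + (1-Vf)/Em = 0.66/105 + 0.34/7
E2 = 18.23 GPa

18.23 GPa


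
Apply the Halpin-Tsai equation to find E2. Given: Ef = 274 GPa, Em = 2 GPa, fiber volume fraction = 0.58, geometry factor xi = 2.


eta = (Ef/Em - 1)/(Ef/Em + xi) = (137.0 - 1)/(137.0 + 2) = 0.9784
E2 = Em*(1+xi*eta*Vf)/(1-eta*Vf) = 9.87 GPa

9.87 GPa


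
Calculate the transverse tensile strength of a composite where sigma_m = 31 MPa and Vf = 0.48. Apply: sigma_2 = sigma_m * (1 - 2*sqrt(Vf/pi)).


factor = 1 - 2*sqrt(0.48/pi) = 0.2182
sigma_2 = 31 * 0.2182 = 6.77 MPa

6.77 MPa


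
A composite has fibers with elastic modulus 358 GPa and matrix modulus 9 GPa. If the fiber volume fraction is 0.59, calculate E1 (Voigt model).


E1 = Ef*Vf + Em*(1-Vf) = 358*0.59 + 9*0.41 = 214.91 GPa

214.91 GPa


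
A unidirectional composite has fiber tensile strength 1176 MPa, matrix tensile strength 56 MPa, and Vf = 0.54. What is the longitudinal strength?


sigma_1 = sigma_f*Vf + sigma_m*(1-Vf) = 1176*0.54 + 56*0.46 = 660.8 MPa

660.8 MPa


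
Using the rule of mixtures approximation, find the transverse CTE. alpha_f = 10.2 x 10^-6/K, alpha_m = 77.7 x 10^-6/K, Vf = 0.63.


alpha_2 = alpha_f*Vf + alpha_m*(1-Vf) = 10.2*0.63 + 77.7*0.37 = 35.2 x 10^-6/K

35.2 x 10^-6/K


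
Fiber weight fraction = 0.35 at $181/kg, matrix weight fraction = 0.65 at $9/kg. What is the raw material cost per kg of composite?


Cost = cost_f*Wf + cost_m*Wm = 181*0.35 + 9*0.65 = $69.2/kg

$69.2/kg


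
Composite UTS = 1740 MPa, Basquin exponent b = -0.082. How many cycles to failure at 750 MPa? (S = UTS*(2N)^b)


N = 0.5 * (S/UTS)^(1/b) = 0.5 * (750/1740)^(1/-0.082) = 14326.5148 cycles

14326.5148 cycles


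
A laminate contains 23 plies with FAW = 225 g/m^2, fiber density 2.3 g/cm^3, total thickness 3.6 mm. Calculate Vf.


Vf = n * FAW / (rho_f * h * 1000) = 23 * 225 / (2.3 * 3.6 * 1000) = 0.625

0.625


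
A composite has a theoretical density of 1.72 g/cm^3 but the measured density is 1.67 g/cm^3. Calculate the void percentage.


Void% = (rho_theo - rho_actual)/rho_theo * 100 = (1.72 - 1.67)/1.72 * 100 = 2.91%

2.91%


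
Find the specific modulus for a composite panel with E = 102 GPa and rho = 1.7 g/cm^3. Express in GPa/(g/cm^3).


Specific stiffness = E/rho = 102/1.7 = 60.0 GPa/(g/cm^3)

60.0 GPa/(g/cm^3)


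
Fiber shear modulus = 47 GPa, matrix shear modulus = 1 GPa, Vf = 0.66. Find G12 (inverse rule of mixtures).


1/G12 = Vf/Gf + (1-Vf)/Gm = 0.66/47 + 0.34/1
G12 = 2.82 GPa

2.82 GPa


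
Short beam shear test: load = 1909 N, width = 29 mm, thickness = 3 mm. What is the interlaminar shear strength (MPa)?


ILSS = 3F/(4bh) = 3*1909/(4*29*3) = 16.46 MPa

16.46 MPa


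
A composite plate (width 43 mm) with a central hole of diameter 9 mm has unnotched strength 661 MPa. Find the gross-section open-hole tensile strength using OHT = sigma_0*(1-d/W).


OHT = sigma_0*(1-d/W) = 661*(1-9/43) = 522.7 MPa

522.7 MPa


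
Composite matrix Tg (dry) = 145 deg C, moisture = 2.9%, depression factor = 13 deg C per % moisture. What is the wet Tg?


Tg_wet = Tg_dry - k*moisture = 145 - 13*2.9 = 107.3 deg C

107.3 deg C


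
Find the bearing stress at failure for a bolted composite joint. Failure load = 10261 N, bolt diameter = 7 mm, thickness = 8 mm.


sigma_br = F/(d*h) = 10261/(7*8) = 183.2 MPa

183.2 MPa


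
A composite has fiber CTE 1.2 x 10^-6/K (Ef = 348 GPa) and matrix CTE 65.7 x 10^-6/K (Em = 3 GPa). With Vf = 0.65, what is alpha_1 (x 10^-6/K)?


E1 = Ef*Vf + Em*(1-Vf) = 227.25
alpha_1 = (alpha_f*Ef*Vf + alpha_m*Em*(1-Vf))/E1 = 1.5 x 10^-6/K

1.5 x 10^-6/K


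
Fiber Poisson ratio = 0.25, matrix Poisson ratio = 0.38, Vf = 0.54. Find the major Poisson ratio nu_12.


nu_12 = nu_f*Vf + nu_m*(1-Vf) = 0.25*0.54 + 0.38*0.46 = 0.3098

0.3098


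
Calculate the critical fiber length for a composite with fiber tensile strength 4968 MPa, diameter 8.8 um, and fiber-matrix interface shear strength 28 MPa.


Lc = sigma_f * d / (2 * tau_i) = 4968 * 8.8 / (2 * 28) = 780.7 um

780.7 um


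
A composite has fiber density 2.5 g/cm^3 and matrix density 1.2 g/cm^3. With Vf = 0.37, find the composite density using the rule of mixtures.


rho_c = rho_f*Vf + rho_m*(1-Vf) = 2.5*0.37 + 1.2*0.63 = 1.681 g/cm^3

1.681 g/cm^3


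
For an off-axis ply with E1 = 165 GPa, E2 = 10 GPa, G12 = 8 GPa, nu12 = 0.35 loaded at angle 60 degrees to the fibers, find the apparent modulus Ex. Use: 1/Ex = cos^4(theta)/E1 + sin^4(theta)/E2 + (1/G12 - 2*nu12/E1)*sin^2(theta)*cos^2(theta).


cos^4(60) = 0.0625, sin^4(60) = 0.5625, sin^2(60)*cos^2(60) = 0.1875
1/G12 - 2*nu12/E1 = 1/8 - 2*0.35/165 = 0.120758 GPa^-1
1/Ex = 0.0625/165 + 0.5625/10 + 0.120758*0.1875 = 0.0792708 GPa^-1
Ex = 12.61 GPa

12.61 GPa


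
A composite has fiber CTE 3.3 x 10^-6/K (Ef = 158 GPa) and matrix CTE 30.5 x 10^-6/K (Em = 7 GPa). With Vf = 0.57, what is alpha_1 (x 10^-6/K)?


E1 = Ef*Vf + Em*(1-Vf) = 93.07
alpha_1 = (alpha_f*Ef*Vf + alpha_m*Em*(1-Vf))/E1 = 4.18 x 10^-6/K

4.18 x 10^-6/K


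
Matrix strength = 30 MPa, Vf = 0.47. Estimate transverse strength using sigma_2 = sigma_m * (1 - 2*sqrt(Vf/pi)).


factor = 1 - 2*sqrt(0.47/pi) = 0.2264
sigma_2 = 30 * 0.2264 = 6.79 MPa

6.79 MPa


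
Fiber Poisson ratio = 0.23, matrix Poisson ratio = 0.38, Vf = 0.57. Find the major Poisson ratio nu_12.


nu_12 = nu_f*Vf + nu_m*(1-Vf) = 0.23*0.57 + 0.38*0.43 = 0.2945

0.2945


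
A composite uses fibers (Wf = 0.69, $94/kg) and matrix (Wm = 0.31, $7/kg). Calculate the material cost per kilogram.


Cost = cost_f*Wf + cost_m*Wm = 94*0.69 + 7*0.31 = $67.03/kg

$67.03/kg


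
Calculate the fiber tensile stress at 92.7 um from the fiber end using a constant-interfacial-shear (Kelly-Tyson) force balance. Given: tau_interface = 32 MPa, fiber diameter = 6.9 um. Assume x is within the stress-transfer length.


Force balance: sigma_f * (pi*d^2/4) = tau * (pi*d) * x  ->  sigma_f = 4 * tau * x / d
sigma_f = 4 * 32 * 92.7 / 6.9 = 1719.7 MPa

1719.7 MPa


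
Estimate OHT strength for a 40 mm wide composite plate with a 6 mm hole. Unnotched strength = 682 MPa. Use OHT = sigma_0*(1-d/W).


OHT = sigma_0*(1-d/W) = 682*(1-6/40) = 579.7 MPa

579.7 MPa


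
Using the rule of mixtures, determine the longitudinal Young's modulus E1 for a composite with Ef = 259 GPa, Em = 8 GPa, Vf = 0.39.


E1 = Ef*Vf + Em*(1-Vf) = 259*0.39 + 8*0.61 = 105.89 GPa

105.89 GPa


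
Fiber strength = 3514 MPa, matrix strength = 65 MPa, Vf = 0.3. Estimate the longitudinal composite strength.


sigma_1 = sigma_f*Vf + sigma_m*(1-Vf) = 3514*0.3 + 65*0.7 = 1099.7 MPa

1099.7 MPa


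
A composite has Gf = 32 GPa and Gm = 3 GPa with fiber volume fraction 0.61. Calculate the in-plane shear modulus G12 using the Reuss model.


1/G12 = Vf/Gf + (1-Vf)/Gm = 0.61/32 + 0.39/3
G12 = 6.71 GPa

6.71 GPa


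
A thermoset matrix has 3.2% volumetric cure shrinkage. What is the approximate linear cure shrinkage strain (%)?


Linear shrinkage ≈ vol_shrink/3 = 3.2/3 = 1.067%

1.067%


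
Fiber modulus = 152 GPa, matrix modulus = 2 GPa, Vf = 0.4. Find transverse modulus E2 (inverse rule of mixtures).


1/E2 = Vf/Ef + (1-Vf)/Em = 0.4/152 + 0.6/2
E2 = 3.3 GPa

3.3 GPa


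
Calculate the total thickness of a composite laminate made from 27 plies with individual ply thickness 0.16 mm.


h = n * t_ply = 27 * 0.16 = 4.32 mm

4.32 mm


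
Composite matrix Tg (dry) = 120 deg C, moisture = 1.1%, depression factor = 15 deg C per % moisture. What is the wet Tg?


Tg_wet = Tg_dry - k*moisture = 120 - 15*1.1 = 103.5 deg C

103.5 deg C


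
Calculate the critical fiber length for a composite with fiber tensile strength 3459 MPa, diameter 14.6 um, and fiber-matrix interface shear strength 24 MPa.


Lc = sigma_f * d / (2 * tau_i) = 3459 * 14.6 / (2 * 24) = 1052.1 um

1052.1 um


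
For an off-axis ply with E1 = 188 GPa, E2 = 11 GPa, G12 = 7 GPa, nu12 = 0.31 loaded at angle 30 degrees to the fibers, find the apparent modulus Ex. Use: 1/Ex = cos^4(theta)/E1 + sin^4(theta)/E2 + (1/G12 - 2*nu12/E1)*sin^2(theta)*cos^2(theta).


cos^4(30) = 0.5625, sin^4(30) = 0.0625, sin^2(30)*cos^2(30) = 0.1875
1/G12 - 2*nu12/E1 = 1/7 - 2*0.31/188 = 0.139559 GPa^-1
1/Ex = 0.5625/188 + 0.0625/11 + 0.139559*0.1875 = 0.0348412 GPa^-1
Ex = 28.7 GPa

28.7 GPa


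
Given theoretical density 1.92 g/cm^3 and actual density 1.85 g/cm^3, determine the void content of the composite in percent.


Void% = (rho_theo - rho_actual)/rho_theo * 100 = (1.92 - 1.85)/1.92 * 100 = 3.65%

3.65%


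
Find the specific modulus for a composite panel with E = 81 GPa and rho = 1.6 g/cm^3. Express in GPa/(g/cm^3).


Specific stiffness = E/rho = 81/1.6 = 50.6 GPa/(g/cm^3)

50.6 GPa/(g/cm^3)


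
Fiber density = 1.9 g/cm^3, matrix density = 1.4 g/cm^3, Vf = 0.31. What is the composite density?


rho_c = rho_f*Vf + rho_m*(1-Vf) = 1.9*0.31 + 1.4*0.69 = 1.555 g/cm^3

1.555 g/cm^3


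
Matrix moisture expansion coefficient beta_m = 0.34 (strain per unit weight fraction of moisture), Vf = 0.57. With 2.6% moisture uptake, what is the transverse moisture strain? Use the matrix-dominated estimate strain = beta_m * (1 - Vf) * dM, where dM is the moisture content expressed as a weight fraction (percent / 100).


dM = 2.6/100 = 0.026
strain = beta_m * (1-Vf) * dM = 0.34 * 0.43 * 0.026 = 0.0038012

0.0038012


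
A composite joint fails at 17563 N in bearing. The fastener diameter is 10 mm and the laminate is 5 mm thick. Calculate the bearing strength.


sigma_br = F/(d*h) = 17563/(10*5) = 351.3 MPa

351.3 MPa


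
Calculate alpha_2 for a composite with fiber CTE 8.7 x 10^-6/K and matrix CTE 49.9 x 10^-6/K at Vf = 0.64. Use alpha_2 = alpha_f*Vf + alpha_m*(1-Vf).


alpha_2 = alpha_f*Vf + alpha_m*(1-Vf) = 8.7*0.64 + 49.9*0.36 = 23.5 x 10^-6/K

23.5 x 10^-6/K


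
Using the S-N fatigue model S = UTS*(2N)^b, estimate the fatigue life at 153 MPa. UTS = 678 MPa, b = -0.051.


N = 0.5 * (S/UTS)^(1/b) = 0.5 * (153/678)^(1/-0.051) = 2.3779e+12 cycles

2.3779e+12 cycles


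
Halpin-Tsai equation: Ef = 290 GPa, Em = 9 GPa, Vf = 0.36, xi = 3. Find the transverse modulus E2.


eta = (Ef/Em - 1)/(Ef/Em + xi) = (32.2222 - 1)/(32.2222 + 3) = 0.8864
E2 = Em*(1+xi*eta*Vf)/(1-eta*Vf) = 25.87 GPa

25.87 GPa


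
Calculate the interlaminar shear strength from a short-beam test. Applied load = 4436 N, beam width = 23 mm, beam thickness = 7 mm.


ILSS = 3F/(4bh) = 3*4436/(4*23*7) = 20.66 MPa

20.66 MPa


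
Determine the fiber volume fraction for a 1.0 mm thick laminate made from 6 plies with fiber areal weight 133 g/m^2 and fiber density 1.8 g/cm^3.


Vf = n * FAW / (rho_f * h * 1000) = 6 * 133 / (1.8 * 1.0 * 1000) = 0.4433

0.4433


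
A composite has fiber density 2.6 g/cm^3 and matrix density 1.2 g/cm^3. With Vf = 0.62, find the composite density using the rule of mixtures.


rho_c = rho_f*Vf + rho_m*(1-Vf) = 2.6*0.62 + 1.2*0.38 = 2.068 g/cm^3

2.068 g/cm^3


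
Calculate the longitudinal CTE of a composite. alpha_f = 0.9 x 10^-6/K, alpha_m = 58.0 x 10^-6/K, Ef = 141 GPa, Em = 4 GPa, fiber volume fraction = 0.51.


E1 = Ef*Vf + Em*(1-Vf) = 73.87
alpha_1 = (alpha_f*Ef*Vf + alpha_m*Em*(1-Vf))/E1 = 2.42 x 10^-6/K

2.42 x 10^-6/K


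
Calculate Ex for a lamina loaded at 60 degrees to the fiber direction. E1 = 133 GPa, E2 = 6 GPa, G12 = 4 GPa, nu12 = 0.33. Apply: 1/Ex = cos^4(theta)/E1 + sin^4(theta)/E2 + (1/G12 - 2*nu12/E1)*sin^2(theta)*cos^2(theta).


cos^4(60) = 0.0625, sin^4(60) = 0.5625, sin^2(60)*cos^2(60) = 0.1875
1/G12 - 2*nu12/E1 = 1/4 - 2*0.33/133 = 0.245038 GPa^-1
1/Ex = 0.0625/133 + 0.5625/6 + 0.245038*0.1875 = 0.1401645 GPa^-1
Ex = 7.13 GPa

7.13 GPa


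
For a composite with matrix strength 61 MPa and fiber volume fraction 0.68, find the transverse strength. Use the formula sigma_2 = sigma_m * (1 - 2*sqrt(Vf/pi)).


factor = 1 - 2*sqrt(0.68/pi) = 0.0695
sigma_2 = 61 * 0.0695 = 4.24 MPa

4.24 MPa


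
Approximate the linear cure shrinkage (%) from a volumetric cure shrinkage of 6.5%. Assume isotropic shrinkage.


Linear shrinkage ≈ vol_shrink/3 = 6.5/3 = 2.167%

2.167%


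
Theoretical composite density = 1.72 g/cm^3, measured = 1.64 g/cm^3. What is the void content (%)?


Void% = (rho_theo - rho_actual)/rho_theo * 100 = (1.72 - 1.64)/1.72 * 100 = 4.65%

4.65%


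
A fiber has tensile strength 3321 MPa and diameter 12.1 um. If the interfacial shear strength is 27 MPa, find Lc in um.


Lc = sigma_f * d / (2 * tau_i) = 3321 * 12.1 / (2 * 27) = 744.2 um

744.2 um


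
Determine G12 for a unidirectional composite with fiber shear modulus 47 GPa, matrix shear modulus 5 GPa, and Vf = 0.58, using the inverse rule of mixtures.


1/G12 = Vf/Gf + (1-Vf)/Gm = 0.58/47 + 0.42/5
G12 = 10.38 GPa

10.38 GPa


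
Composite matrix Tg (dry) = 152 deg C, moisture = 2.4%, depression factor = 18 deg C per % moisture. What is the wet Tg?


Tg_wet = Tg_dry - k*moisture = 152 - 18*2.4 = 108.8 deg C

108.8 deg C


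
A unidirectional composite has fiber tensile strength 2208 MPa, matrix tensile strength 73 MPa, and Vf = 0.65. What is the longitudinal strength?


sigma_1 = sigma_f*Vf + sigma_m*(1-Vf) = 2208*0.65 + 73*0.35 = 1460.8 MPa

1460.8 MPa


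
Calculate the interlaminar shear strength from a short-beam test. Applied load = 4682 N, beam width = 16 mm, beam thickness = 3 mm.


ILSS = 3F/(4bh) = 3*4682/(4*16*3) = 73.16 MPa

73.16 MPa


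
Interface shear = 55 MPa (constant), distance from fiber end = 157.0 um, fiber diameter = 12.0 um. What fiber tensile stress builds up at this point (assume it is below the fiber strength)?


Force balance: sigma_f * (pi*d^2/4) = tau * (pi*d) * x  ->  sigma_f = 4 * tau * x / d
sigma_f = 4 * 55 * 157.0 / 12.0 = 2878.3 MPa

2878.3 MPa


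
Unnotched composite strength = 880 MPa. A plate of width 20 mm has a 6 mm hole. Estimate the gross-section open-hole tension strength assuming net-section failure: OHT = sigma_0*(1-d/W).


OHT = sigma_0*(1-d/W) = 880*(1-6/20) = 616.0 MPa

616.0 MPa


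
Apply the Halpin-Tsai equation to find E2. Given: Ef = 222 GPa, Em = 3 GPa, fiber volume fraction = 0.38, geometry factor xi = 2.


eta = (Ef/Em - 1)/(Ef/Em + xi) = (74.0 - 1)/(74.0 + 2) = 0.9605
E2 = Em*(1+xi*eta*Vf)/(1-eta*Vf) = 8.17 GPa

8.17 GPa


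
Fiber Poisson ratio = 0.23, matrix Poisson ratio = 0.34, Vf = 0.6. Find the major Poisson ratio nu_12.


nu_12 = nu_f*Vf + nu_m*(1-Vf) = 0.23*0.6 + 0.34*0.4 = 0.274

0.274


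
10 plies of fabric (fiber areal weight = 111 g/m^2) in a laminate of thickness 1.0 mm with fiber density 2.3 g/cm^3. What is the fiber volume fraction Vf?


Vf = n * FAW / (rho_f * h * 1000) = 10 * 111 / (2.3 * 1.0 * 1000) = 0.4826

0.4826


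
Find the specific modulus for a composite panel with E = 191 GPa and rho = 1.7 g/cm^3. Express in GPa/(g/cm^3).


Specific stiffness = E/rho = 191/1.7 = 112.4 GPa/(g/cm^3)

112.4 GPa/(g/cm^3)


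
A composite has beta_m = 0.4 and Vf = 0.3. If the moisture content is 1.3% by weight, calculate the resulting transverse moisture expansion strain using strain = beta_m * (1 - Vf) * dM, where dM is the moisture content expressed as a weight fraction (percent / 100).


dM = 1.3/100 = 0.013
strain = beta_m * (1-Vf) * dM = 0.4 * 0.7 * 0.013 = 0.00364

0.00364


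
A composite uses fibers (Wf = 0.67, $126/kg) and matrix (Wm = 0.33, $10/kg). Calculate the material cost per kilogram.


Cost = cost_f*Wf + cost_m*Wm = 126*0.67 + 10*0.33 = $87.72/kg

$87.72/kg


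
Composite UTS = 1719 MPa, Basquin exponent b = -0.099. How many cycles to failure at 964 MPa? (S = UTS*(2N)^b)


N = 0.5 * (S/UTS)^(1/b) = 0.5 * (964/1719)^(1/-0.099) = 172.3186 cycles

172.3186 cycles


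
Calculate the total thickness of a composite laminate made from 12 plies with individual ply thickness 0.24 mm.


h = n * t_ply = 12 * 0.24 = 2.88 mm

2.88 mm


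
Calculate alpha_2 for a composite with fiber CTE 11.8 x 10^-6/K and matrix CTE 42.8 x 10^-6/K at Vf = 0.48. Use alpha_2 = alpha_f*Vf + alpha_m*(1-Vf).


alpha_2 = alpha_f*Vf + alpha_m*(1-Vf) = 11.8*0.48 + 42.8*0.52 = 27.9 x 10^-6/K

27.9 x 10^-6/K


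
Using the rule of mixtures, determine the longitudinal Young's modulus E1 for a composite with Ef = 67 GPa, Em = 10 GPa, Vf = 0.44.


E1 = Ef*Vf + Em*(1-Vf) = 67*0.44 + 10*0.56 = 35.08 GPa

35.08 GPa


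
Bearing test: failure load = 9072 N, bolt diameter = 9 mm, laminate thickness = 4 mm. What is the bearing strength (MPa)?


sigma_br = F/(d*h) = 9072/(9*4) = 252.0 MPa

252.0 MPa


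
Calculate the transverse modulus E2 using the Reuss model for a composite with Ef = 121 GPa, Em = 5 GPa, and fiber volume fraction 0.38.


1/E2 = Vf/Ef + (1-Vf)/Em = 0.38/121 + 0.62/5
E2 = 7.87 GPa

7.87 GPa


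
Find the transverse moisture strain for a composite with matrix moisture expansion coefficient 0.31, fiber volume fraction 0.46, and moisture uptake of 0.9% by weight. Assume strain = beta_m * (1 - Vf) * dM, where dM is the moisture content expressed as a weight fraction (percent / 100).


dM = 0.9/100 = 0.009
strain = beta_m * (1-Vf) * dM = 0.31 * 0.54 * 0.009 = 0.0015066

0.0015066


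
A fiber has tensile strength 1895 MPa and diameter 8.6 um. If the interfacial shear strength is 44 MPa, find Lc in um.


Lc = sigma_f * d / (2 * tau_i) = 1895 * 8.6 / (2 * 44) = 185.2 um

185.2 um


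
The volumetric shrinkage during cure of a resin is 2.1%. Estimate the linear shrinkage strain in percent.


Linear shrinkage ≈ vol_shrink/3 = 2.1/3 = 0.7%

0.7%


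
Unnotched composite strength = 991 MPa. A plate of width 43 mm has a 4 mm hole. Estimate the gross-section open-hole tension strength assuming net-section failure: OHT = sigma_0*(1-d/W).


OHT = sigma_0*(1-d/W) = 991*(1-4/43) = 898.8 MPa

898.8 MPa


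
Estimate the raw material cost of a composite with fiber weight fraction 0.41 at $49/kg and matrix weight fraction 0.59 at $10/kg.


Cost = cost_f*Wf + cost_m*Wm = 49*0.41 + 10*0.59 = $25.99/kg

$25.99/kg


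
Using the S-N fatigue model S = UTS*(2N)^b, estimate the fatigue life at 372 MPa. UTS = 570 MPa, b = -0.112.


N = 0.5 * (S/UTS)^(1/b) = 0.5 * (372/570)^(1/-0.112) = 22.5798 cycles

22.5798 cycles


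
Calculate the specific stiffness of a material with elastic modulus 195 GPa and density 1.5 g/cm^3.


Specific stiffness = E/rho = 195/1.5 = 130.0 GPa/(g/cm^3)

130.0 GPa/(g/cm^3)


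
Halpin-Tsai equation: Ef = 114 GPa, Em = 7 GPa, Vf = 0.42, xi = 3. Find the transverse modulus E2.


eta = (Ef/Em - 1)/(Ef/Em + xi) = (16.2857 - 1)/(16.2857 + 3) = 0.7926
E2 = Em*(1+xi*eta*Vf)/(1-eta*Vf) = 20.97 GPa

20.97 GPa


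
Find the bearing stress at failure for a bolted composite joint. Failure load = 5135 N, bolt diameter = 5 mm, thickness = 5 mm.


sigma_br = F/(d*h) = 5135/(5*5) = 205.4 MPa

205.4 MPa


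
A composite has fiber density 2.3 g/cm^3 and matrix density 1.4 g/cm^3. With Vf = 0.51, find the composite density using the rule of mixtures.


rho_c = rho_f*Vf + rho_m*(1-Vf) = 2.3*0.51 + 1.4*0.49 = 1.859 g/cm^3

1.859 g/cm^3


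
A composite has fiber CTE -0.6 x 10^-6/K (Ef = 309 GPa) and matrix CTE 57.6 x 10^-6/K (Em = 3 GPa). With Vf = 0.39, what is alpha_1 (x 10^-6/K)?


E1 = Ef*Vf + Em*(1-Vf) = 122.34
alpha_1 = (alpha_f*Ef*Vf + alpha_m*Em*(1-Vf))/E1 = 0.27 x 10^-6/K

0.27 x 10^-6/K


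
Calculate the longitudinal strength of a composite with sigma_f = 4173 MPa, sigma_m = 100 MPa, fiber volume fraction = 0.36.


sigma_1 = sigma_f*Vf + sigma_m*(1-Vf) = 4173*0.36 + 100*0.64 = 1566.3 MPa

1566.3 MPa


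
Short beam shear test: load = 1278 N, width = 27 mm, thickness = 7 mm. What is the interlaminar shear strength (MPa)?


ILSS = 3F/(4bh) = 3*1278/(4*27*7) = 5.07 MPa

5.07 MPa


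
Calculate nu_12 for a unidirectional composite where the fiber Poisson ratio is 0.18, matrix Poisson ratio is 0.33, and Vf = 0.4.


nu_12 = nu_f*Vf + nu_m*(1-Vf) = 0.18*0.4 + 0.33*0.6 = 0.27

0.27


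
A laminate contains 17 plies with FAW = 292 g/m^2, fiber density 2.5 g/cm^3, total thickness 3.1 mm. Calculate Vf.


Vf = n * FAW / (rho_f * h * 1000) = 17 * 292 / (2.5 * 3.1 * 1000) = 0.6405

0.6405


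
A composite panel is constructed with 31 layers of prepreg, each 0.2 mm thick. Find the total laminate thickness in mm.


h = n * t_ply = 31 * 0.2 = 6.2 mm

6.2 mm


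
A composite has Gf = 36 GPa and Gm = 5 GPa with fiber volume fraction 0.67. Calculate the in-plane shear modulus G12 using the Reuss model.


1/G12 = Vf/Gf + (1-Vf)/Gm = 0.67/36 + 0.33/5
G12 = 11.82 GPa

11.82 GPa
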